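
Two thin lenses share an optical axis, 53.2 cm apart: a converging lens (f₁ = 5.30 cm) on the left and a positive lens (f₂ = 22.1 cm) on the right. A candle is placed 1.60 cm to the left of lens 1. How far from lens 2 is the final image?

Lens 1: 1/d_i1 = 1/f₁ − 1/d_o1 = 1/(5.30) − 1/(1.60) = -0.4363, so d_i1 = -2.292 cm.
The intermediate image is 2.292 cm to the left of lens 1 (virtual), which is 53.2 − (-2.292) = 55.49 cm to the left of lens 2, so d_o2 = +55.49 cm.
Lens 2: 1/d_i2 = 1/f₂ − 1/d_o2 = 1/(22.1) − 1/(55.49) = 0.02723, so d_i2 = 36.7 cm.
The final image is real, 36.7 cm to the right of lens 2 (overall magnification ≈ -0.95).

36.7 cm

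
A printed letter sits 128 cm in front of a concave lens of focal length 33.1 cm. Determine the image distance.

26.3 cm

For a concave lens, f = -33.1 cm.
Thin-lens equation: 1/d_i = 1/f − 1/d_o = 1/(-33.10) − 1/(128) = -0.03021 − 0.007812 = -0.03802, so d_i = -26.3 cm.
The image is virtual, upright and reduced, on the same side as the object.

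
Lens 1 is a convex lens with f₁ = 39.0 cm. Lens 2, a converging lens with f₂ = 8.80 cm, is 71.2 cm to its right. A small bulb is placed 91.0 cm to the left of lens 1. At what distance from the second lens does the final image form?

4.44 cm

Lens 1: 1/d_i1 = 1/f₁ − 1/d_o1 = 1/(39.0) − 1/(91.0) = 0.01465, so d_i1 = 68.25 cm.
The intermediate image is 68.25 cm to the right of lens 1, which is 71.2 − (68.25) = 2.950 cm to the left of lens 2, so d_o2 = +2.950 cm.
Lens 2: 1/d_i2 = 1/f₂ − 1/d_o2 = 1/(8.80) − 1/(2.950) = -0.2253, so d_i2 = -4.44 cm.
The final image is virtual, 4.44 cm to the left of lens 2 (overall magnification ≈ -1.1).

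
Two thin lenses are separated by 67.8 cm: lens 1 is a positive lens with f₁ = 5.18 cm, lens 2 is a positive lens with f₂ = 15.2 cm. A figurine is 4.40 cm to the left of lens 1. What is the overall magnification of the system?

m = -1.23

Lens 1: 1/d_i1 = 1/(5.18) − 1/(4.40) = -0.03422, so d_i1 = -29.22 cm; m₁ = −d_i1/d_o1 = +6.641.
d_o2 = 67.8 − (-29.22) = 97.02 cm.
Lens 2: 1/d_i2 = 1/(15.2) − 1/(97.02) = 0.05548, so d_i2 = 18.02 cm; m₂ = −d_i2/d_o2 = -0.1858.
m = m₁·m₂ = (+6.641)(-0.1858) = -1.23.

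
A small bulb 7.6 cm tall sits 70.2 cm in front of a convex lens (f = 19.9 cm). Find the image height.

1/d_i = 1/f − 1/d_o = 1/(19.90) − 1/(70.2) = 0.03601, so d_i = 27.77 cm.
m = −d_i/d_o = -0.3956.
|h_i| = |m|·h_o = 0.3956 × 7.6 = 3.01 cm. The image is real, inverted and reduced, on the far side of the lens.

3.01 cm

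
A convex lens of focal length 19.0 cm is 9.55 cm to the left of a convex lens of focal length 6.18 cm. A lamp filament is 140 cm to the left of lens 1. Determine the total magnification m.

Lens 1: 1/d_i1 = 1/(19.0) − 1/(140) = 0.04549, so d_i1 = 21.98 cm; m₁ = −d_i1/d_o1 = -0.1570.
d_o2 = 9.55 − (21.98) = -12.43 cm (virtual object).
Lens 2: 1/d_i2 = 1/(6.18) − 1/(-12.43) = 0.2423, so d_i2 = 4.128 cm; m₂ = −d_i2/d_o2 = +0.3321.
m = m₁·m₂ = (-0.1570)(+0.3321) = -0.0521.

m = -0.0521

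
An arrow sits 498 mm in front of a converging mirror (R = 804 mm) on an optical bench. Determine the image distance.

2090 mm

f = R/2 = 804/2 = 402.0 mm.
Mirror equation: 1/q = 1/f − 1/p = 1/(402.0) − 1/(498) = 0.002488 − 0.002008 = 0.0004795, so q = 2090 mm.
The image is real, inverted and enlarged, in front of the mirror.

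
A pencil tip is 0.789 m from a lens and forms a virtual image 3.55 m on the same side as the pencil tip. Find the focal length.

f = 1.01 m (converging)

Virtual image ⇒ d_i = −3.55 m.
1/f = 1/d_o + 1/d_i = 1/(0.789) + 1/(-3.55) = 0.9857, so f = 1.01 m.
Since f is positive, the lens is converging.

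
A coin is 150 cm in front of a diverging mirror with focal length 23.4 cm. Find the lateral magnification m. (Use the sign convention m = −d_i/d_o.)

m = +0.135

For a diverging mirror, f = -23.4 cm.
1/d_i = 1/f − 1/d_o = 1/(-23.40) − 1/(150) = -0.04940, so d_i = -20.24 cm.
m = −d_i/d_o = −(-20.24)/(150) = +0.135.
The image is virtual, upright and reduced, behind the mirror.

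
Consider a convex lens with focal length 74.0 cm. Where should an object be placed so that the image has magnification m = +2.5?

44.4 cm

m = −d_i/d_o ⇒ d_i = −m·d_o.
1/f = 1/d_o + 1/d_i = 1/d_o − 1/(m·d_o) = (1 − 1/m)/d_o, so d_o = f(1 − 1/m) = (74.00)(1 − 1/(+2.5)) = 44.4 cm.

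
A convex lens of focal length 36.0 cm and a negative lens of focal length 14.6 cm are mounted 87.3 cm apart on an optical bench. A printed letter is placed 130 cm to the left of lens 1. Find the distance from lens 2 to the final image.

10.5 cm

Lens 1: 1/d_i1 = 1/f₁ − 1/d_o1 = 1/(36.0) − 1/(130) = 0.02009, so d_i1 = 49.79 cm.
The intermediate image is 49.79 cm to the right of lens 1, which is 87.3 − (49.79) = 37.51 cm to the left of lens 2, so d_o2 = +37.51 cm.
Lens 2 is diverging, so f₂ = −14.6 cm.
Lens 2: 1/d_i2 = 1/f₂ − 1/d_o2 = 1/(-14.6) − 1/(37.51) = -0.09515, so d_i2 = -10.5 cm.
The final image is virtual, 10.5 cm to the left of lens 2 (overall magnification ≈ -0.11).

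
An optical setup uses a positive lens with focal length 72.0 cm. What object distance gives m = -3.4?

93.2 cm

m = −d_i/d_o ⇒ d_i = −m·d_o.
1/f = 1/d_o + 1/d_i = 1/d_o − 1/(m·d_o) = (1 − 1/m)/d_o, so d_o = f(1 − 1/m) = (72.00)(1 − 1/(-3.4)) = 93.2 cm.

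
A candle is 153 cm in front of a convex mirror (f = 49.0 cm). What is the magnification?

For a convex mirror, f = -49.0 cm.
1/d_i = 1/f − 1/d_o = 1/(-49.00) − 1/(153) = -0.02694, so d_i = -37.11 cm.
m = −d_i/d_o = −(-37.11)/(153) = +0.243.
The image is virtual, upright and reduced, behind the mirror.

m = +0.243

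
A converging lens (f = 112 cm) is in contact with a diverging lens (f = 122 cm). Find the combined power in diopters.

P = +0.0732 D

P₁ = 1/f₁ = 1/(1.12 m) = +0.8929 D; P₂ = 1/f₂ = 1/(-1.22 m) = -0.8197 D.
For thin lenses in contact, P = P₁ + P₂ = (+0.8929) + (-0.8197) = +0.0732 D.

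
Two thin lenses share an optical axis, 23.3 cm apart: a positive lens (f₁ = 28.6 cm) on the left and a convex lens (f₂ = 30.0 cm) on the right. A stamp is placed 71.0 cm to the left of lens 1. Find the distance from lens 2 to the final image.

Lens 1: 1/d_i1 = 1/f₁ − 1/d_o1 = 1/(28.6) − 1/(71.0) = 0.02088, so d_i1 = 47.89 cm.
The intermediate image is 47.89 cm to the right of lens 1, which lies 24.59 cm to the right of lens 2 — a virtual object — so d_o2 = −24.59 cm.
Lens 2: 1/d_i2 = 1/f₂ − 1/d_o2 = 1/(30.0) − 1/(-24.59) = 0.07400, so d_i2 = 13.5 cm.
The final image is real, 13.5 cm to the right of lens 2 (overall magnification ≈ -0.37).

13.5 cm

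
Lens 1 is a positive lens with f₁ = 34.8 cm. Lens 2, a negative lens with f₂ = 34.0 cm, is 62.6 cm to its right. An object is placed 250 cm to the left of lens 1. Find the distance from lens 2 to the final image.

13.4 cm

Lens 1: 1/d_i1 = 1/f₁ − 1/d_o1 = 1/(34.8) − 1/(250) = 0.02474, so d_i1 = 40.43 cm.
The intermediate image is 40.43 cm to the right of lens 1, which is 62.6 − (40.43) = 22.17 cm to the left of lens 2, so d_o2 = +22.17 cm.
Lens 2 is diverging, so f₂ = −34.0 cm.
Lens 2: 1/d_i2 = 1/f₂ − 1/d_o2 = 1/(-34.0) − 1/(22.17) = -0.07452, so d_i2 = -13.4 cm.
The final image is virtual, 13.4 cm to the left of lens 2 (overall magnification ≈ -0.098).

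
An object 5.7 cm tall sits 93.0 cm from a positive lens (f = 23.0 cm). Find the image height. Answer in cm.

1/d_i = 1/f − 1/d_o = 1/(23.00) − 1/(93.0) = 0.03273, so d_i = 30.56 cm.
m = −d_i/d_o = -0.3286.
|h_i| = |m|·h_o = 0.3286 × 5.7 = 1.87 cm. The image is real, inverted and reduced, on the far side of the lens.

1.87 cm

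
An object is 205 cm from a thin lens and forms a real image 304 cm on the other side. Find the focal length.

f = 122 cm (converging)

Real image ⇒ d_i = +304 cm.
1/f = 1/d_o + 1/d_i = 1/(205) + 1/(304) = 0.008168, so f = 122 cm.
Since f is positive, the thin lens is converging.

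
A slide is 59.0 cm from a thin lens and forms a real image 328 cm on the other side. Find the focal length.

Real image ⇒ d_i = +328 cm.
1/f = 1/d_o + 1/d_i = 1/(59.0) + 1/(328) = 0.02000, so f = 50.0 cm.
Since f is positive, the thin lens is converging.

f = 50.0 cm (converging)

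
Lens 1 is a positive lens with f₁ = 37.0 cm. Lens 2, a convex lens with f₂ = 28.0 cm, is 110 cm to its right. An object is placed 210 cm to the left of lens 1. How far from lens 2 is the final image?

49.1 cm

Lens 1: 1/d_i1 = 1/f₁ − 1/d_o1 = 1/(37.0) − 1/(210) = 0.02227, so d_i1 = 44.91 cm.
The intermediate image is 44.91 cm to the right of lens 1, which is 110 − (44.91) = 65.09 cm to the left of lens 2, so d_o2 = +65.09 cm.
Lens 2: 1/d_i2 = 1/f₂ − 1/d_o2 = 1/(28.0) − 1/(65.09) = 0.02035, so d_i2 = 49.1 cm.
The final image is real, 49.1 cm to the right of lens 2 (overall magnification ≈ 0.16).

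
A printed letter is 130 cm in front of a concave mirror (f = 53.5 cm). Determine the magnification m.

m = -0.699

1/d_i = 1/f − 1/d_o = 1/(53.50) − 1/(130) = 0.01100, so d_i = 90.92 cm.
m = −d_i/d_o = −(90.92)/(130) = -0.699.
The image is real, inverted and reduced, in front of the mirror.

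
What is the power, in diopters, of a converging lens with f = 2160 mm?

f = 216 cm = 2.16 m.
P = 1/f = 1/(2.16 m) = +0.463 D.

P = +0.463 D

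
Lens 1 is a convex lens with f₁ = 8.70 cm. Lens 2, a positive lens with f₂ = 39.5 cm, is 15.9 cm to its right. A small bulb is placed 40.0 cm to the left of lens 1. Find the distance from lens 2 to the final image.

5.44 cm

Lens 1: 1/d_i1 = 1/f₁ − 1/d_o1 = 1/(8.70) − 1/(40.0) = 0.08994, so d_i1 = 11.12 cm.
The intermediate image is 11.12 cm to the right of lens 1, which is 15.9 − (11.12) = 4.780 cm to the left of lens 2, so d_o2 = +4.780 cm.
Lens 2: 1/d_i2 = 1/f₂ − 1/d_o2 = 1/(39.5) − 1/(4.780) = -0.1839, so d_i2 = -5.44 cm.
The final image is virtual, 5.44 cm to the left of lens 2 (overall magnification ≈ -0.32).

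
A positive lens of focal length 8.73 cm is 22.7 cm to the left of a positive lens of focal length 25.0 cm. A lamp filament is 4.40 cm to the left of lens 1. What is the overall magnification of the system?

m = -7.67

Lens 1: 1/d_i1 = 1/(8.73) − 1/(4.40) = -0.1127, so d_i1 = -8.871 cm; m₁ = −d_i1/d_o1 = +2.016.
d_o2 = 22.7 − (-8.871) = 31.57 cm.
Lens 2: 1/d_i2 = 1/(25.0) − 1/(31.57) = 0.008324, so d_i2 = 120.1 cm; m₂ = −d_i2/d_o2 = -3.805.
m = m₁·m₂ = (+2.016)(-3.805) = -7.67.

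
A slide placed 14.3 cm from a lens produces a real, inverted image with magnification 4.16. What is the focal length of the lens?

m = −d_i/d_o ⇒ d_i = −m·d_o = −(-4.16)·(14.3) = 59.49 cm.
1/f = 1/d_o + 1/d_i = 1/(14.3) + 1/(59.49) = 0.08674, so f = 11.5 cm.
Since f is positive, the lens is converging.

f = 11.5 cm (converging)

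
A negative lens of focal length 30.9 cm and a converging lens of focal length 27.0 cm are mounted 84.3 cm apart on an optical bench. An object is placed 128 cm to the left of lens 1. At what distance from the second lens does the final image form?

35.9 cm

Lens 1 is diverging, so f₁ = −30.9 cm.
Lens 1: 1/d_i1 = 1/f₁ − 1/d_o1 = 1/(-30.9) − 1/(128) = -0.04017, so d_i1 = -24.89 cm.
The intermediate image is 24.89 cm to the left of lens 1 (virtual), which is 84.3 − (-24.89) = 109.2 cm to the left of lens 2, so d_o2 = +109.2 cm.
Lens 2: 1/d_i2 = 1/f₂ − 1/d_o2 = 1/(27.0) − 1/(109.2) = 0.02788, so d_i2 = 35.9 cm.
The final image is real, 35.9 cm to the right of lens 2 (overall magnification ≈ -0.064).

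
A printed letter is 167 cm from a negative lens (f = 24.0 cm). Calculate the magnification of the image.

For a negative lens, f = -24.0 cm.
1/d_i = 1/f − 1/d_o = 1/(-24.00) − 1/(167) = -0.04765, so d_i = -20.98 cm.
m = −d_i/d_o = −(-20.98)/(167) = +0.126.
The image is virtual, upright and reduced, on the same side as the object.

m = +0.126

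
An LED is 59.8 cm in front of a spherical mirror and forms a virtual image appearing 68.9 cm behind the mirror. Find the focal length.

f = 453 cm (concave)

Virtual image ⇒ d_i = −68.9 cm.
1/f = 1/d_o + 1/d_i = 1/(59.8) + 1/(-68.9) = 0.002209, so f = 453 cm.
Since f is positive, the spherical mirror is concave.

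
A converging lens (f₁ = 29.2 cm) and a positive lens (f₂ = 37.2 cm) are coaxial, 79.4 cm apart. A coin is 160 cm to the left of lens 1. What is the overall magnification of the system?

m = +1.28

Lens 1: 1/d_i1 = 1/(29.2) − 1/(160) = 0.02800, so d_i1 = 35.72 cm; m₁ = −d_i1/d_o1 = -0.2233.
d_o2 = 79.4 − (35.72) = 43.68 cm.
Lens 2: 1/d_i2 = 1/(37.2) − 1/(43.68) = 0.003988, so d_i2 = 250.8 cm; m₂ = −d_i2/d_o2 = -5.741.
m = m₁·m₂ = (-0.2233)(-5.741) = +1.28.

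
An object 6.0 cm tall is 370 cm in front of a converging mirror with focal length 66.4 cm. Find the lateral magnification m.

m = -0.219

1/d_i = 1/f − 1/d_o = 1/(66.40) − 1/(370) = 0.01236, so d_i = 80.92 cm.
m = −d_i/d_o = −(80.92)/(370) = -0.219.
The image is real, inverted and reduced, in front of the mirror.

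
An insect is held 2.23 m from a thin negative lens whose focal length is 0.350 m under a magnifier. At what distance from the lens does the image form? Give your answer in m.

For a negative lens, f = -0.350 m.
Thin-lens equation: 1/s_i = 1/f − 1/s_o = 1/(-0.3500) − 1/(2.23) = -2.857 − 0.4484 = -3.306, so s_i = -0.303 m.
The image is virtual, upright and reduced, on the same side as the object.

0.303 m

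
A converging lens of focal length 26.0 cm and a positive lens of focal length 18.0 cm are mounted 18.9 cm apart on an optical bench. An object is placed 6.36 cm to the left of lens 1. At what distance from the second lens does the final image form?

52.8 cm

Lens 1: 1/d_i1 = 1/f₁ − 1/d_o1 = 1/(26.0) − 1/(6.36) = -0.1188, so d_i1 = -8.420 cm.
The intermediate image is 8.420 cm to the left of lens 1 (virtual), which is 18.9 − (-8.420) = 27.32 cm to the left of lens 2, so d_o2 = +27.32 cm.
Lens 2: 1/d_i2 = 1/f₂ − 1/d_o2 = 1/(18.0) − 1/(27.32) = 0.01895, so d_i2 = 52.8 cm.
The final image is real, 52.8 cm to the right of lens 2 (overall magnification ≈ -2.6).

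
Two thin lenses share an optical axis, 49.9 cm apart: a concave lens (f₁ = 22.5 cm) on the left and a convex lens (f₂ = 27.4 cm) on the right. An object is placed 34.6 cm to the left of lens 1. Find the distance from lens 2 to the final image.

48.2 cm

Lens 1 is diverging, so f₁ = −22.5 cm.
Lens 1: 1/d_i1 = 1/f₁ − 1/d_o1 = 1/(-22.5) − 1/(34.6) = -0.07335, so d_i1 = -13.63 cm.
The intermediate image is 13.63 cm to the left of lens 1 (virtual), which is 49.9 − (-13.63) = 63.53 cm to the left of lens 2, so d_o2 = +63.53 cm.
Lens 2: 1/d_i2 = 1/f₂ − 1/d_o2 = 1/(27.4) − 1/(63.53) = 0.02076, so d_i2 = 48.2 cm.
The final image is real, 48.2 cm to the right of lens 2 (overall magnification ≈ -0.30).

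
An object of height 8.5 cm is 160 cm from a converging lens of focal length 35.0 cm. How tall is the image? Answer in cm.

1/d_i = 1/f − 1/d_o = 1/(35.00) − 1/(160) = 0.02232, so d_i = 44.80 cm.
m = −d_i/d_o = -0.2800.
|h_i| = |m|·h_o = 0.2800 × 8.5 = 2.38 cm. The image is real, inverted and reduced, on the far side of the lens.

2.38 cm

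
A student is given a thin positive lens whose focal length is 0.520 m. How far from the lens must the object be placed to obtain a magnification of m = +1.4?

m = −d_i/d_o ⇒ d_i = −m·d_o.
1/f = 1/d_o + 1/d_i = 1/d_o − 1/(m·d_o) = (1 − 1/m)/d_o, so d_o = f(1 − 1/m) = (0.5200)(1 − 1/(+1.4)) = 0.149 m.

0.149 m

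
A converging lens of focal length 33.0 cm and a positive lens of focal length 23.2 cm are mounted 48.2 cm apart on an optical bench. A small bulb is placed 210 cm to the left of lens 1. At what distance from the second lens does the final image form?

Lens 1: 1/d_i1 = 1/f₁ − 1/d_o1 = 1/(33.0) − 1/(210) = 0.02554, so d_i1 = 39.15 cm.
The intermediate image is 39.15 cm to the right of lens 1, which is 48.2 − (39.15) = 9.050 cm to the left of lens 2, so d_o2 = +9.050 cm.
Lens 2: 1/d_i2 = 1/f₂ − 1/d_o2 = 1/(23.2) − 1/(9.050) = -0.06739, so d_i2 = -14.8 cm.
The final image is virtual, 14.8 cm to the left of lens 2 (overall magnification ≈ -0.31).

14.8 cm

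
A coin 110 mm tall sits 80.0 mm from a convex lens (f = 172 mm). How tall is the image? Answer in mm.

1/d_i = 1/f − 1/d_o = 1/(172.0) − 1/(80.0) = -0.006686, so d_i = -149.6 mm.
m = −d_i/d_o = +1.870.
|h_i| = |m|·h_o = 1.870 × 110 = 206 mm. The image is virtual, upright and enlarged, on the same side as the object.

206 mm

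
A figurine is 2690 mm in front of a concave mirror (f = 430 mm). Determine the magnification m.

1/d_i = 1/f − 1/d_o = 1/(430.0) − 1/(2690) = 0.001954, so d_i = 511.8 mm.
m = −d_i/d_o = −(511.8)/(2690) = -0.190.
The image is real, inverted and reduced, in front of the mirror.

m = -0.190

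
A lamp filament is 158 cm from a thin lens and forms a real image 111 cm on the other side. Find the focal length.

f = 65.2 cm (converging)

Real image ⇒ d_i = +111 cm.
1/f = 1/d_o + 1/d_i = 1/(158) + 1/(111) = 0.01534, so f = 65.2 cm.
Since f is positive, the thin lens is converging.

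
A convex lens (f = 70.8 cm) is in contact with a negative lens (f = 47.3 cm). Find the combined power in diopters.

P = -0.702 D

P₁ = 1/f₁ = 1/(0.708 m) = +1.412 D; P₂ = 1/f₂ = 1/(-0.473 m) = -2.114 D.
For thin lenses in contact, P = P₁ + P₂ = (+1.412) + (-2.114) = -0.702 D.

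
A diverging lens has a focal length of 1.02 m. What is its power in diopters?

P = -0.980 D

For a diverging lens, f = −1.02 m.
P = 1/f = 1/(-1.02 m) = -0.980 D.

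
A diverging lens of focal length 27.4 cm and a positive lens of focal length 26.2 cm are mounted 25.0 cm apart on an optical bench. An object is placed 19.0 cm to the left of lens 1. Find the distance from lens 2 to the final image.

Lens 1 is diverging, so f₁ = −27.4 cm.
Lens 1: 1/d_i1 = 1/f₁ − 1/d_o1 = 1/(-27.4) − 1/(19.0) = -0.08913, so d_i1 = -11.22 cm.
The intermediate image is 11.22 cm to the left of lens 1 (virtual), which is 25.0 − (-11.22) = 36.22 cm to the left of lens 2, so d_o2 = +36.22 cm.
Lens 2: 1/d_i2 = 1/f₂ − 1/d_o2 = 1/(26.2) − 1/(36.22) = 0.01056, so d_i2 = 94.7 cm.
The final image is real, 94.7 cm to the right of lens 2 (overall magnification ≈ -1.5).

94.7 cm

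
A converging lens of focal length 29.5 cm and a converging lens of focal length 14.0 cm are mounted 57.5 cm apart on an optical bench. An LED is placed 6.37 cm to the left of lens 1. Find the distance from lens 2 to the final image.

Lens 1: 1/d_i1 = 1/f₁ − 1/d_o1 = 1/(29.5) − 1/(6.37) = -0.1231, so d_i1 = -8.124 cm.
The intermediate image is 8.124 cm to the left of lens 1 (virtual), which is 57.5 − (-8.124) = 65.62 cm to the left of lens 2, so d_o2 = +65.62 cm.
Lens 2: 1/d_i2 = 1/f₂ − 1/d_o2 = 1/(14.0) − 1/(65.62) = 0.05619, so d_i2 = 17.8 cm.
The final image is real, 17.8 cm to the right of lens 2 (overall magnification ≈ -0.35).

17.8 cm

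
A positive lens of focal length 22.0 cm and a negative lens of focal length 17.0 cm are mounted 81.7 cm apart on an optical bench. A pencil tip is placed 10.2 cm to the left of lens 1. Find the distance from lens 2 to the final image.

14.5 cm

Lens 1: 1/d_i1 = 1/f₁ − 1/d_o1 = 1/(22.0) − 1/(10.2) = -0.05258, so d_i1 = -19.02 cm.
The intermediate image is 19.02 cm to the left of lens 1 (virtual), which is 81.7 − (-19.02) = 100.7 cm to the left of lens 2, so d_o2 = +100.7 cm.
Lens 2 is diverging, so f₂ = −17.0 cm.
Lens 2: 1/d_i2 = 1/f₂ − 1/d_o2 = 1/(-17.0) − 1/(100.7) = -0.06875, so d_i2 = -14.5 cm.
The final image is virtual, 14.5 cm to the left of lens 2 (overall magnification ≈ 0.27).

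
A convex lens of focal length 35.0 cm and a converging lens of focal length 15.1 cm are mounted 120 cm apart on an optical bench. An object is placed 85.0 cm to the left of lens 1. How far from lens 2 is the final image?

20.1 cm

Lens 1: 1/d_i1 = 1/f₁ − 1/d_o1 = 1/(35.0) − 1/(85.0) = 0.01681, so d_i1 = 59.50 cm.
The intermediate image is 59.50 cm to the right of lens 1, which is 120 − (59.50) = 60.50 cm to the left of lens 2, so d_o2 = +60.50 cm.
Lens 2: 1/d_i2 = 1/f₂ − 1/d_o2 = 1/(15.1) − 1/(60.50) = 0.04970, so d_i2 = 20.1 cm.
The final image is real, 20.1 cm to the right of lens 2 (overall magnification ≈ 0.23).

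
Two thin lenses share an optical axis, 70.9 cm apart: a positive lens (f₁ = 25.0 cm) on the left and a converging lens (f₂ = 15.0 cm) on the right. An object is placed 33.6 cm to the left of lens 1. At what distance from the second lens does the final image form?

9.61 cm

Lens 1: 1/d_i1 = 1/f₁ − 1/d_o1 = 1/(25.0) − 1/(33.6) = 0.01024, so d_i1 = 97.67 cm.
The intermediate image is 97.67 cm to the right of lens 1, which lies 26.77 cm to the right of lens 2 — a virtual object — so d_o2 = −26.77 cm.
Lens 2: 1/d_i2 = 1/f₂ − 1/d_o2 = 1/(15.0) − 1/(-26.77) = 0.1040, so d_i2 = 9.61 cm.
The final image is real, 9.61 cm to the right of lens 2 (overall magnification ≈ -1.0).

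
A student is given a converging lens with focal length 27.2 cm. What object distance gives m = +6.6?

23.1 cm

m = −d_i/d_o ⇒ d_i = −m·d_o.
1/f = 1/d_o + 1/d_i = 1/d_o − 1/(m·d_o) = (1 − 1/m)/d_o, so d_o = f(1 − 1/m) = (27.20)(1 − 1/(+6.6)) = 23.1 cm.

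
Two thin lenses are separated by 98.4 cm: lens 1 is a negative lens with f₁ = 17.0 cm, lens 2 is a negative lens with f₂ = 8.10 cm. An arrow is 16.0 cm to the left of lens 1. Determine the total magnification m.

m = +0.0364

f₁ = −17.0 cm (diverging).
Lens 1: 1/d_i1 = 1/(-17.0) − 1/(16.0) = -0.1213, so d_i1 = -8.242 cm; m₁ = −d_i1/d_o1 = +0.5151.
d_o2 = 98.4 − (-8.242) = 106.6 cm.
f₂ = −8.10 cm (diverging).
Lens 2: 1/d_i2 = 1/(-8.10) − 1/(106.6) = -0.1328, so d_i2 = -7.528 cm; m₂ = −d_i2/d_o2 = +0.07062.
m = m₁·m₂ = (+0.5151)(+0.07062) = +0.0364.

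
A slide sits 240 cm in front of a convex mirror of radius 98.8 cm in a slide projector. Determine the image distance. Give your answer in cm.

41.0 cm

f = R/2 = 98.8/2 = 49.40 cm; for a convex mirror, f = -49.40 cm.
Mirror equation: 1/s_i = 1/f − 1/s_o = 1/(-49.40) − 1/(240) = -0.02024 − 0.004167 = -0.02441, so s_i = -41.0 cm.
The image is virtual, upright and reduced, behind the mirror.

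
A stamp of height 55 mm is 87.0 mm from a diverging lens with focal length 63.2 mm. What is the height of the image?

23.1 mm

For a diverging lens, f = -63.2 mm.
1/d_i = 1/f − 1/d_o = 1/(-63.20) − 1/(87.0) = -0.02732, so d_i = -36.61 mm.
m = −d_i/d_o = +0.4208.
|h_i| = |m|·h_o = 0.4208 × 55 = 23.1 mm. The image is virtual, upright and reduced, on the same side as the object.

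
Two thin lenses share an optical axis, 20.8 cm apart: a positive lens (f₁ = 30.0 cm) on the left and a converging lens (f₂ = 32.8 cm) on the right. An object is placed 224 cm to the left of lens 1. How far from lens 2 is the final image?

Lens 1: 1/d_i1 = 1/f₁ − 1/d_o1 = 1/(30.0) − 1/(224) = 0.02887, so d_i1 = 34.64 cm.
The intermediate image is 34.64 cm to the right of lens 1, which lies 13.84 cm to the right of lens 2 — a virtual object — so d_o2 = −13.84 cm.
Lens 2: 1/d_i2 = 1/f₂ − 1/d_o2 = 1/(32.8) − 1/(-13.84) = 0.1027, so d_i2 = 9.73 cm.
The final image is real, 9.73 cm to the right of lens 2 (overall magnification ≈ -0.11).

9.73 cm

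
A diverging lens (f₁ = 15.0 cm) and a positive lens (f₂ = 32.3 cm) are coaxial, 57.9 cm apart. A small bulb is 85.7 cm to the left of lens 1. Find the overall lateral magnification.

m = -0.125

f₁ = −15.0 cm (diverging).
Lens 1: 1/d_i1 = 1/(-15.0) − 1/(85.7) = -0.07834, so d_i1 = -12.77 cm; m₁ = −d_i1/d_o1 = +0.1490.
d_o2 = 57.9 − (-12.77) = 70.67 cm.
Lens 2: 1/d_i2 = 1/(32.3) − 1/(70.67) = 0.01681, so d_i2 = 59.49 cm; m₂ = −d_i2/d_o2 = -0.8418.
m = m₁·m₂ = (+0.1490)(-0.8418) = -0.125.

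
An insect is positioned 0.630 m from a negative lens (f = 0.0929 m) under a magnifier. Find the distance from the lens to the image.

For a negative lens, f = -0.0929 m.
Thin-lens equation: 1/d_i = 1/f − 1/d_o = 1/(-0.09290) − 1/(0.630) = -10.76 − 1.587 = -12.35, so d_i = -0.0810 m.
The image is virtual, upright and reduced, on the same side as the object.

0.0810 m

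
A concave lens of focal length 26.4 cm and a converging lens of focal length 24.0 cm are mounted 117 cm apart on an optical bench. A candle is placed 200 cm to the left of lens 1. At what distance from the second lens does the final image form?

29.0 cm

Lens 1 is diverging, so f₁ = −26.4 cm.
Lens 1: 1/d_i1 = 1/f₁ − 1/d_o1 = 1/(-26.4) − 1/(200) = -0.04288, so d_i1 = -23.32 cm.
The intermediate image is 23.32 cm to the left of lens 1 (virtual), which is 117 − (-23.32) = 140.3 cm to the left of lens 2, so d_o2 = +140.3 cm.
Lens 2: 1/d_i2 = 1/f₂ − 1/d_o2 = 1/(24.0) − 1/(140.3) = 0.03454, so d_i2 = 29.0 cm.
The final image is real, 29.0 cm to the right of lens 2 (overall magnification ≈ -0.024).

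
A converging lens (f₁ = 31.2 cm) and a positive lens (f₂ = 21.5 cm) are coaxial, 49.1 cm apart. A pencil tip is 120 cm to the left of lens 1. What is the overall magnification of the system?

Lens 1: 1/d_i1 = 1/(31.2) − 1/(120) = 0.02372, so d_i1 = 42.16 cm; m₁ = −d_i1/d_o1 = -0.3513.
d_o2 = 49.1 − (42.16) = 6.940 cm.
Lens 2: 1/d_i2 = 1/(21.5) − 1/(6.940) = -0.09758, so d_i2 = -10.25 cm; m₂ = −d_i2/d_o2 = +1.477.
m = m₁·m₂ = (-0.3513)(+1.477) = -0.519.

m = -0.519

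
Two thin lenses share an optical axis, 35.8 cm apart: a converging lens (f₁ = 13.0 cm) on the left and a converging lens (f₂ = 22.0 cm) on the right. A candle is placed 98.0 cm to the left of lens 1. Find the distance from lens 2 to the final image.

Lens 1: 1/d_i1 = 1/f₁ − 1/d_o1 = 1/(13.0) − 1/(98.0) = 0.06672, so d_i1 = 14.99 cm.
The intermediate image is 14.99 cm to the right of lens 1, which is 35.8 − (14.99) = 20.81 cm to the left of lens 2, so d_o2 = +20.81 cm.
Lens 2: 1/d_i2 = 1/f₂ − 1/d_o2 = 1/(22.0) − 1/(20.81) = -0.002599, so d_i2 = -385 cm.
The final image is virtual, 385 cm to the left of lens 2 (overall magnification ≈ -2.8).

385 cm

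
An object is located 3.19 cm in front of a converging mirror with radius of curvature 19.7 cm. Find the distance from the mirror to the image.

f = R/2 = 19.7/2 = 9.850 cm.
Mirror equation: 1/v = 1/f − 1/u = 1/(9.850) − 1/(3.19) = 0.1015 − 0.3135 = -0.2120, so v = -4.72 cm.
The image is virtual, upright and enlarged, behind the mirror.

4.72 cm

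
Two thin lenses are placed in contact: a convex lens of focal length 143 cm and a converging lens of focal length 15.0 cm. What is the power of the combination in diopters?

P₁ = 1/f₁ = 1/(1.43 m) = +0.6993 D; P₂ = 1/f₂ = 1/(0.150 m) = +6.667 D.
For thin lenses in contact, P = P₁ + P₂ = (+0.6993) + (+6.667) = +7.37 D.

P = +7.37 D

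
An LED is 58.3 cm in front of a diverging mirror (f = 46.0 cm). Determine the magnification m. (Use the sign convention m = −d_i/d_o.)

For a diverging mirror, f = -46.0 cm.
1/d_i = 1/f − 1/d_o = 1/(-46.00) − 1/(58.3) = -0.03889, so d_i = -25.71 cm.
m = −d_i/d_o = −(-25.71)/(58.3) = +0.441.
The image is virtual, upright and reduced, behind the mirror.

m = +0.441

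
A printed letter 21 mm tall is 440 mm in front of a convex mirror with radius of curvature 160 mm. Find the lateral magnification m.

m = +0.154

f = R/2 = 160/2 = 80.00 mm; for a convex mirror, f = -80.00 mm.
1/d_i = 1/f − 1/d_o = 1/(-80.00) − 1/(440) = -0.01477, so d_i = -67.69 mm.
m = −d_i/d_o = −(-67.69)/(440) = +0.154.
The image is virtual, upright and reduced, behind the mirror.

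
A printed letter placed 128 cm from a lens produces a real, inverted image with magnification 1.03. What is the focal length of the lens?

m = −d_i/d_o ⇒ d_i = −m·d_o = −(-1.03)·(128) = 131.8 cm.
1/f = 1/d_o + 1/d_i = 1/(128) + 1/(131.8) = 0.01540, so f = 64.9 cm.
Since f is positive, the lens is converging.

f = 64.9 cm (converging)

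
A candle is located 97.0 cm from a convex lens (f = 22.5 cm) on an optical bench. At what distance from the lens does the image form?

29.3 cm

Thin-lens equation: 1/d_i = 1/f − 1/d_o = 1/(22.50) − 1/(97.0) = 0.04444 − 0.01031 = 0.03414, so d_i = 29.3 cm.
The image is real, inverted and reduced, on the far side of the lens.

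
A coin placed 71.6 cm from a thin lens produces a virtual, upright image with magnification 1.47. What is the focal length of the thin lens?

f = 224 cm (converging)

m = −d_i/d_o ⇒ d_i = −m·d_o = −(+1.47)·(71.6) = -105.3 cm.
1/f = 1/d_o + 1/d_i = 1/(71.6) + 1/(-105.3) = 0.004470, so f = 224 cm.
Since f is positive, the thin lens is converging.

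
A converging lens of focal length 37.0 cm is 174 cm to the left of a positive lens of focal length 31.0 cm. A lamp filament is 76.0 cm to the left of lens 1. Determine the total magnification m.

Lens 1: 1/d_i1 = 1/(37.0) − 1/(76.0) = 0.01387, so d_i1 = 72.10 cm; m₁ = −d_i1/d_o1 = -0.9487.
d_o2 = 174 − (72.10) = 101.9 cm.
Lens 2: 1/d_i2 = 1/(31.0) − 1/(101.9) = 0.02244, so d_i2 = 44.55 cm; m₂ = −d_i2/d_o2 = -0.4372.
m = m₁·m₂ = (-0.9487)(-0.4372) = +0.415.

m = +0.415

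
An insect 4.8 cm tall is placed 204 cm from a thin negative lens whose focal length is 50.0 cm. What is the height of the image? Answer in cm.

For a negative lens, f = -50.0 cm.
1/d_i = 1/f − 1/d_o = 1/(-50.00) − 1/(204) = -0.02490, so d_i = -40.16 cm.
m = −d_i/d_o = +0.1969.
|h_i| = |m|·h_o = 0.1969 × 4.8 = 0.945 cm. The image is virtual, upright and reduced, on the same side as the object.

0.945 cm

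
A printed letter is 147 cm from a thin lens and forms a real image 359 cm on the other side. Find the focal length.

f = 104 cm (converging)

Real image ⇒ d_i = +359 cm.
1/f = 1/d_o + 1/d_i = 1/(147) + 1/(359) = 0.009588, so f = 104 cm.
Since f is positive, the thin lens is converging.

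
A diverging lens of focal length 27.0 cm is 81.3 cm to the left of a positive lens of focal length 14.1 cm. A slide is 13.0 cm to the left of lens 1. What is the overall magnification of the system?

m = -0.125

f₁ = −27.0 cm (diverging).
Lens 1: 1/d_i1 = 1/(-27.0) − 1/(13.0) = -0.1140, so d_i1 = -8.775 cm; m₁ = −d_i1/d_o1 = +0.6750.
d_o2 = 81.3 − (-8.775) = 90.08 cm.
Lens 2: 1/d_i2 = 1/(14.1) − 1/(90.08) = 0.05982, so d_i2 = 16.72 cm; m₂ = −d_i2/d_o2 = -0.1856.
m = m₁·m₂ = (+0.6750)(-0.1856) = -0.125.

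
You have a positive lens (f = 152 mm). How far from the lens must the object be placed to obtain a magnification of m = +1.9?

72.0 mm

m = −d_i/d_o ⇒ d_i = −m·d_o.
1/f = 1/d_o + 1/d_i = 1/d_o − 1/(m·d_o) = (1 − 1/m)/d_o, so d_o = f(1 − 1/m) = (152.0)(1 − 1/(+1.9)) = 72.0 mm.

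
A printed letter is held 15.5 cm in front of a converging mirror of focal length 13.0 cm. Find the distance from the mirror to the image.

Mirror equation: 1/q = 1/f − 1/p = 1/(13.00) − 1/(15.5) = 0.07692 − 0.06452 = 0.01241, so q = 80.6 cm.
The image is real, inverted and enlarged, in front of the mirror.

80.6 cm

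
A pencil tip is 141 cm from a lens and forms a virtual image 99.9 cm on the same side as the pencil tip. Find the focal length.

f = -343 cm (diverging)

Virtual image ⇒ d_i = −99.9 cm.
1/f = 1/d_o + 1/d_i = 1/(141) + 1/(-99.9) = -0.002918, so f = -343 cm.
Since f is negative, the lens is diverging.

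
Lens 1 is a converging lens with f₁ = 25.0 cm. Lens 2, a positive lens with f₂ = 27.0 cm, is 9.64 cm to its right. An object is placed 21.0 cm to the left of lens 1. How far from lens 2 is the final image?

Lens 1: 1/d_i1 = 1/f₁ − 1/d_o1 = 1/(25.0) − 1/(21.0) = -0.007619, so d_i1 = -131.2 cm.
The intermediate image is 131.2 cm to the left of lens 1 (virtual), which is 9.64 − (-131.2) = 140.8 cm to the left of lens 2, so d_o2 = +140.8 cm.
Lens 2: 1/d_i2 = 1/f₂ − 1/d_o2 = 1/(27.0) − 1/(140.8) = 0.02993, so d_i2 = 33.4 cm.
The final image is real, 33.4 cm to the right of lens 2 (overall magnification ≈ -1.5).

33.4 cm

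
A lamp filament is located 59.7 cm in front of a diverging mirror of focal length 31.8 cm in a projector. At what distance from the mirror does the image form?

20.7 cm

For a diverging mirror, f = -31.8 cm.
Mirror equation: 1/d_i = 1/f − 1/d_o = 1/(-31.80) − 1/(59.7) = -0.03145 − 0.01675 = -0.04820, so d_i = -20.7 cm.
The image is virtual, upright and reduced, behind the mirror.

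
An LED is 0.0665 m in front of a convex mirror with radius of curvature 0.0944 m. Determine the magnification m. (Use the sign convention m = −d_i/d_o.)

f = R/2 = 0.0944/2 = 0.04720 m; for a convex mirror, f = -0.04720 m.
1/d_i = 1/f − 1/d_o = 1/(-0.04720) − 1/(0.0665) = -36.22, so d_i = -0.02761 m.
m = −d_i/d_o = −(-0.02761)/(0.0665) = +0.415.
The image is virtual, upright and reduced, behind the mirror.

m = +0.415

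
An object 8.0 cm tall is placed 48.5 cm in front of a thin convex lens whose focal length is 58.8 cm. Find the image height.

45.7 cm

1/d_i = 1/f − 1/d_o = 1/(58.80) − 1/(48.5) = -0.003612, so d_i = -276.9 cm.
m = −d_i/d_o = +5.709.
|h_i| = |m|·h_o = 5.709 × 8.0 = 45.7 cm. The image is virtual, upright and enlarged, on the same side as the object.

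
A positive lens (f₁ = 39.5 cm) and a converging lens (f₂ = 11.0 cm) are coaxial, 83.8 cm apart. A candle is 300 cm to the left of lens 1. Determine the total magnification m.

Lens 1: 1/d_i1 = 1/(39.5) − 1/(300) = 0.02198, so d_i1 = 45.49 cm; m₁ = −d_i1/d_o1 = -0.1516.
d_o2 = 83.8 − (45.49) = 38.31 cm.
Lens 2: 1/d_i2 = 1/(11.0) − 1/(38.31) = 0.06481, so d_i2 = 15.43 cm; m₂ = −d_i2/d_o2 = -0.4028.
m = m₁·m₂ = (-0.1516)(-0.4028) = +0.0611.

m = +0.0611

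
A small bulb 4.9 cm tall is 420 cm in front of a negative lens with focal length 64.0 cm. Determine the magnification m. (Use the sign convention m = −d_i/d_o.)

For a negative lens, f = -64.0 cm.
1/d_i = 1/f − 1/d_o = 1/(-64.00) − 1/(420) = -0.01801, so d_i = -55.54 cm.
m = −d_i/d_o = −(-55.54)/(420) = +0.132.
The image is virtual, upright and reduced, on the same side as the object.

m = +0.132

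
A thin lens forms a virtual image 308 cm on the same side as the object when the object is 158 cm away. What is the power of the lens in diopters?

P = +0.308 D

Virtual image ⇒ d_i = −308 cm.
1/f = 1/d_o + 1/d_i = 1/(158) + 1/(-308) = 0.003082 cm⁻¹.
f = 324.4 cm = 3.244 m, so P = 1/f = +0.308 D.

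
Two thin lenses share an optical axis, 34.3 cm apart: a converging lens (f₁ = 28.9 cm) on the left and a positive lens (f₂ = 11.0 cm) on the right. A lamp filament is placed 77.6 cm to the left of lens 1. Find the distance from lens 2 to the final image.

Lens 1: 1/d_i1 = 1/f₁ − 1/d_o1 = 1/(28.9) − 1/(77.6) = 0.02172, so d_i1 = 46.05 cm.
The intermediate image is 46.05 cm to the right of lens 1, which lies 11.75 cm to the right of lens 2 — a virtual object — so d_o2 = −11.75 cm.
Lens 2: 1/d_i2 = 1/f₂ − 1/d_o2 = 1/(11.0) − 1/(-11.75) = 0.1760, so d_i2 = 5.68 cm.
The final image is real, 5.68 cm to the right of lens 2 (overall magnification ≈ -0.29).

5.68 cm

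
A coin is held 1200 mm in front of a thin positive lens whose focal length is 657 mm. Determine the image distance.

Thin-lens equation: 1/q = 1/f − 1/p = 1/(657.0) − 1/(1200) = 0.001522 − 0.0008333 = 0.0006887, so q = 1450 mm.
The image is real, inverted and enlarged, on the far side of the lens.

1450 mm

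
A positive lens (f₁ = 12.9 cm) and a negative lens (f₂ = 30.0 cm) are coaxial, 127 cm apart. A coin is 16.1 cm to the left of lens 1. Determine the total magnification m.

m = -1.31

Lens 1: 1/d_i1 = 1/(12.9) − 1/(16.1) = 0.01541, so d_i1 = 64.90 cm; m₁ = −d_i1/d_o1 = -4.031.
d_o2 = 127 − (64.90) = 62.10 cm.
f₂ = −30.0 cm (diverging).
Lens 2: 1/d_i2 = 1/(-30.0) − 1/(62.10) = -0.04944, so d_i2 = -20.23 cm; m₂ = −d_i2/d_o2 = +0.3257.
m = m₁·m₂ = (-4.031)(+0.3257) = -1.31.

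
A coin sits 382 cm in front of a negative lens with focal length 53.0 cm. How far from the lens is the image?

For a negative lens, f = -53.0 cm.
Thin-lens equation: 1/s_i = 1/f − 1/s_o = 1/(-53.00) − 1/(382) = -0.01887 − 0.002618 = -0.02149, so s_i = -46.5 cm.
The image is virtual, upright and reduced, on the same side as the object.

46.5 cm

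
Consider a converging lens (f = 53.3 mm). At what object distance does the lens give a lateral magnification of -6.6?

m = −d_i/d_o ⇒ d_i = −m·d_o.
1/f = 1/d_o + 1/d_i = 1/d_o − 1/(m·d_o) = (1 − 1/m)/d_o, so d_o = f(1 − 1/m) = (53.30)(1 − 1/(-6.6)) = 61.4 mm.

61.4 mm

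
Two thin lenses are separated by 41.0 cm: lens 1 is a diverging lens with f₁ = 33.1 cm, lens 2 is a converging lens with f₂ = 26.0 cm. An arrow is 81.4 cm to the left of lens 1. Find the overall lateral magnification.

m = -0.195

f₁ = −33.1 cm (diverging).
Lens 1: 1/d_i1 = 1/(-33.1) − 1/(81.4) = -0.04250, so d_i1 = -23.53 cm; m₁ = −d_i1/d_o1 = +0.2891.
d_o2 = 41.0 − (-23.53) = 64.53 cm.
Lens 2: 1/d_i2 = 1/(26.0) − 1/(64.53) = 0.02296, so d_i2 = 43.54 cm; m₂ = −d_i2/d_o2 = -0.6748.
m = m₁·m₂ = (+0.2891)(-0.6748) = -0.195.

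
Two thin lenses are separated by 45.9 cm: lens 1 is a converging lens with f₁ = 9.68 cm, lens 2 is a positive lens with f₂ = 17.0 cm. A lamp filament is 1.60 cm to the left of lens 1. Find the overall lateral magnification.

Lens 1: 1/d_i1 = 1/(9.68) − 1/(1.60) = -0.5217, so d_i1 = -1.917 cm; m₁ = −d_i1/d_o1 = +1.198.
d_o2 = 45.9 − (-1.917) = 47.82 cm.
Lens 2: 1/d_i2 = 1/(17.0) − 1/(47.82) = 0.03791, so d_i2 = 26.38 cm; m₂ = −d_i2/d_o2 = -0.5516.
m = m₁·m₂ = (+1.198)(-0.5516) = -0.661.

m = -0.661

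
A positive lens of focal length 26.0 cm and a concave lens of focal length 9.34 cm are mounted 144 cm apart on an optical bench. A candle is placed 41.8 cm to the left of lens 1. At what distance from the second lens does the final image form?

8.31 cm

Lens 1: 1/d_i1 = 1/f₁ − 1/d_o1 = 1/(26.0) − 1/(41.8) = 0.01454, so d_i1 = 68.78 cm.
The intermediate image is 68.78 cm to the right of lens 1, which is 144 − (68.78) = 75.22 cm to the left of lens 2, so d_o2 = +75.22 cm.
Lens 2 is diverging, so f₂ = −9.34 cm.
Lens 2: 1/d_i2 = 1/f₂ − 1/d_o2 = 1/(-9.34) − 1/(75.22) = -0.1204, so d_i2 = -8.31 cm.
The final image is virtual, 8.31 cm to the left of lens 2 (overall magnification ≈ -0.18).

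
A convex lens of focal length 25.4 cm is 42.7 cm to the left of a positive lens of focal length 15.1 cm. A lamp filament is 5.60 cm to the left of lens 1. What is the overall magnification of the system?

m = -0.557

Lens 1: 1/d_i1 = 1/(25.4) − 1/(5.60) = -0.1392, so d_i1 = -7.184 cm; m₁ = −d_i1/d_o1 = +1.283.
d_o2 = 42.7 − (-7.184) = 49.88 cm.
Lens 2: 1/d_i2 = 1/(15.1) − 1/(49.88) = 0.04618, so d_i2 = 21.66 cm; m₂ = −d_i2/d_o2 = -0.4342.
m = m₁·m₂ = (+1.283)(-0.4342) = -0.557.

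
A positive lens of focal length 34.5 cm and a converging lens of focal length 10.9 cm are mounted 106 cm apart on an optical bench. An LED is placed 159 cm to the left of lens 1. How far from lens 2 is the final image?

13.2 cm

Lens 1: 1/d_i1 = 1/f₁ − 1/d_o1 = 1/(34.5) − 1/(159) = 0.02270, so d_i1 = 44.06 cm.
The intermediate image is 44.06 cm to the right of lens 1, which is 106 − (44.06) = 61.94 cm to the left of lens 2, so d_o2 = +61.94 cm.
Lens 2: 1/d_i2 = 1/f₂ − 1/d_o2 = 1/(10.9) − 1/(61.94) = 0.07560, so d_i2 = 13.2 cm.
The final image is real, 13.2 cm to the right of lens 2 (overall magnification ≈ 0.059).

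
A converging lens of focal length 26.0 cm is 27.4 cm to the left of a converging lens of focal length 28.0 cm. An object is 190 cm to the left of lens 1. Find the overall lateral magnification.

Lens 1: 1/d_i1 = 1/(26.0) − 1/(190) = 0.03320, so d_i1 = 30.12 cm; m₁ = −d_i1/d_o1 = -0.1585.
d_o2 = 27.4 − (30.12) = -2.720 cm (virtual object).
Lens 2: 1/d_i2 = 1/(28.0) − 1/(-2.720) = 0.4034, so d_i2 = 2.479 cm; m₂ = −d_i2/d_o2 = +0.9115.
m = m₁·m₂ = (-0.1585)(+0.9115) = -0.144.

m = -0.144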